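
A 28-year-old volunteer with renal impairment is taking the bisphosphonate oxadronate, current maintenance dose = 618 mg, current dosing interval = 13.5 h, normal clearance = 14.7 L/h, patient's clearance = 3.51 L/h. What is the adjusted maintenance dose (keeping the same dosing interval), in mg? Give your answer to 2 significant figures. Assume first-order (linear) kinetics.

150 mg

To keep the same average steady-state level, dosing rate must scale with clearance.
CL ratio = 3.51 / 14.7 = 0.2388
New dose (same interval) = 618 × 0.2388 = 147.6 mg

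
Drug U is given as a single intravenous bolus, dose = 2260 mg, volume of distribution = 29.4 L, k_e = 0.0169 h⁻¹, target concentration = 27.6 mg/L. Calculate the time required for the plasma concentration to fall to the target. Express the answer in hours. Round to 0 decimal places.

C₀ = Dose / Vd = 2260 / 29.4 = 76.87 mg/L
t = ln(C₀ / C) / k = ln(76.87 / 27.6) / 0.01690
  = ln(2.785) / 0.01690 = 1.024 / 0.01690 = 60.59 h

61 h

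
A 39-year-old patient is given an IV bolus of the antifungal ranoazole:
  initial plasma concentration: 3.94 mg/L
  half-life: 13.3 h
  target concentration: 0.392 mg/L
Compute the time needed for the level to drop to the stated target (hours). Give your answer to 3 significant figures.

44.3 h

k = ln2 / t½ = 0.693147 / 13.3 = 0.05212 h⁻¹
t = ln(C₀ / C) / k = ln(3.940 / 0.392) / 0.05212
  = ln(10.05) / 0.05212 = 2.308 / 0.05212 = 44.28 h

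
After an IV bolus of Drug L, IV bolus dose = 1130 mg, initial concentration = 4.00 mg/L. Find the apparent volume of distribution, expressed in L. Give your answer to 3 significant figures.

283 L

Vd = Dose / C₀ = 1130 / 4.00 = 282.5 L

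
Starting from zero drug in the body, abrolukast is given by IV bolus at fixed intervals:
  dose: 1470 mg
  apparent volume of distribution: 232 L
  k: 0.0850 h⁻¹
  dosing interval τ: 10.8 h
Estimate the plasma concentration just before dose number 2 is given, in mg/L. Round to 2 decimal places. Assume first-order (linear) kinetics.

C₀ per dose = Dose / Vd = 1470 / 232 = 6.336 mg/L
Fraction remaining after one interval: r = e^(−kτ) = e^(−0.08500 × 10.8) = 0.3993
Before dose 2, 1 dose has been given (aged 1τ).
C_trough = C₀ × r = 6.336 × 0.3993 = 2.530 mg/L

2.53 mg/L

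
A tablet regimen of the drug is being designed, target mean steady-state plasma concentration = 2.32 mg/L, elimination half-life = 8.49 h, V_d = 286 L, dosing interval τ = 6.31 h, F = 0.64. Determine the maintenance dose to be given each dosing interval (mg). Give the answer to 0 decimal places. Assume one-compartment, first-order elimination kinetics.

534 mg

k = ln2 / t½ = 0.693147 / 8.49 = 0.08164 h⁻¹
CL = k × Vd = 0.08164 × 286 = 23.35 L/h
At steady state, F × (Dose/τ) = Css × CL.
Dose = Css × CL × τ / F = 2.32 × 23.35 × 6.31 / 0.64 = 534.1 mg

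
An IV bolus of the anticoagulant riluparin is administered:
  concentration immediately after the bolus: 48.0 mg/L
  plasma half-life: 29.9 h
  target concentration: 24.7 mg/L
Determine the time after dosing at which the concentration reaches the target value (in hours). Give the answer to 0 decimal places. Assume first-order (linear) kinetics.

29 h

k = ln2 / t½ = 0.693147 / 29.9 = 0.02318 h⁻¹
t = ln(C₀ / C) / k = ln(48.00 / 24.7) / 0.02318
  = ln(1.943) / 0.02318 = 0.6642 / 0.02318 = 28.65 h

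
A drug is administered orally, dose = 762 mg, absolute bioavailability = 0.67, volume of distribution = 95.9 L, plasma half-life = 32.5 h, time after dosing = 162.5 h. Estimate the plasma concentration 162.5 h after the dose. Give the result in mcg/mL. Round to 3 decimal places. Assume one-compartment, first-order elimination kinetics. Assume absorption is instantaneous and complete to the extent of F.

Amount reaching circulation = F × Dose = 0.67 × 762.0 = 510.5 mg
C₀ = F·Dose / Vd = 510.5 / 95.9 = 5.323 mg/L
k = ln2 / t½ = 0.693147 / 32.5 = 0.02133 h⁻¹
t / t½ = 162.5 / 32.5 = 5 half-lives
C = C₀ × (1/2)^5 = 5.323 × 0.03125 = 0.1663 mg/L
(0.1663 mg/L = 0.1663 mcg/mL)

0.166 mcg/mL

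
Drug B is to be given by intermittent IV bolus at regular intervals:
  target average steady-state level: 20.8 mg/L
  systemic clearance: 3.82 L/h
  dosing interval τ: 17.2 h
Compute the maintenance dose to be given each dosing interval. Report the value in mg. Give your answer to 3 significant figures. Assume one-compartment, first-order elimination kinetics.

At steady state, Dose/τ = Css × CL.
Dose = Css × CL × τ = 20.8 × 3.820 × 17.2 = 1367 mg

1370 mg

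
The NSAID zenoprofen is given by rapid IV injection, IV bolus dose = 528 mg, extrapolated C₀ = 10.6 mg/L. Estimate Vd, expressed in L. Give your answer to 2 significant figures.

Vd = Dose / C₀ = 528.0 / 10.6 = 49.81 L

50 L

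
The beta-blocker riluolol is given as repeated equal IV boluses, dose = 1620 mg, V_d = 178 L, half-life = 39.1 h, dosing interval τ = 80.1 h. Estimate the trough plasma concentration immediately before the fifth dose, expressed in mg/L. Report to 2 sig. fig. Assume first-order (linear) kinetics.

C₀ per dose = Dose / Vd = 1620 / 178 = 9.101 mg/L
k = ln2 / t½ = 0.693147 / 39.1 = 0.01773 h⁻¹
Fraction remaining after one interval: r = e^(−kτ) = e^(−0.01773 × 80.1) = 0.2417
Before dose 5, 4 doses have been given (aged 1τ, 2τ, 3τ, 4τ).
C_trough = C₀ × (r + r² + … + r^4) = C₀ × r(1−r^4)/(1−r)
        = 9.101 × 0.2417 × (1 − 0.003413) / (1 − 0.2417) = 2.891 mg/L

2.9 mg/L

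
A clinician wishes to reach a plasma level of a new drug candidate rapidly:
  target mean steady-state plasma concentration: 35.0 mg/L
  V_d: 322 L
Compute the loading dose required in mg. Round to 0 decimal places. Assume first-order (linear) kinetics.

LD = Css × Vd = 35.0 × 322 = 11270 mg

11270 mg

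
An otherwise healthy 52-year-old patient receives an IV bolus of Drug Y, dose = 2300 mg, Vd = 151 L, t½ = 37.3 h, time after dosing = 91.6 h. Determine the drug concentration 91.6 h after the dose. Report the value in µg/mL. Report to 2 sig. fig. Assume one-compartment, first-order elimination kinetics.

2.8 µg/mL

C₀ = Dose / Vd = 2300 / 151 = 15.23 mg/L
k = ln2 / t½ = 0.693147 / 37.3 = 0.01858 h⁻¹
C = C₀ · e^(−k·t) = 15.23 × e^(−0.01858 × 91.6)
  = 15.23 × 0.1823 = 2.776 mg/L
(2.776 mg/L = 2.776 µg/mL)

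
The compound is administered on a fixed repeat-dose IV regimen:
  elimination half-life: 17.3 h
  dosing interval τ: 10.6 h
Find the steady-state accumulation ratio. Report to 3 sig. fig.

k = ln2 / t½ = 0.693147 / 17.3 = 0.04007 h⁻¹
e^(−kτ) = e^(−0.04007 × 10.6) = 0.6539
Accumulation ratio R = 1 / (1 − e^(−kτ)) = 1 / (1 − 0.6539) = 2.889

2.89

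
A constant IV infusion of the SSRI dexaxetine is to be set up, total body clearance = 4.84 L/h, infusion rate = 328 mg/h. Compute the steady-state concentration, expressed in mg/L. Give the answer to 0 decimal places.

68 mg/L

At steady state Css = R₀ / CL = 328 / 4.840 = 67.77 mg/L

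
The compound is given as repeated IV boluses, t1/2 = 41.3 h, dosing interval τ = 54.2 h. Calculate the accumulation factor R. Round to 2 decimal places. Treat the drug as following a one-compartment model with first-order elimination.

1.67

k = ln2 / t½ = 0.693147 / 41.3 = 0.01678 h⁻¹
e^(−kτ) = e^(−0.01678 × 54.2) = 0.4027
Accumulation ratio R = 1 / (1 − e^(−kτ)) = 1 / (1 − 0.4027) = 1.674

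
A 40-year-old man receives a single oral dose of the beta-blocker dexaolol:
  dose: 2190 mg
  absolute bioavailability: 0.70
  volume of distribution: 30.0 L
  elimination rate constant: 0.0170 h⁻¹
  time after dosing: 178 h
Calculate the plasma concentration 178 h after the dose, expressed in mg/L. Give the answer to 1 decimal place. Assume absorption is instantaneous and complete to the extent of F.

Amount reaching circulation = F × Dose = 0.70 × 2190 = 1533 mg
C₀ = F·Dose / Vd = 1533 / 30.0 = 51.10 mg/L
C = C₀ · e^(−k·t) = 51.10 × e^(−0.01700 × 178)
  = 51.10 × 0.04851 = 2.479 mg/L

2.5 mg/L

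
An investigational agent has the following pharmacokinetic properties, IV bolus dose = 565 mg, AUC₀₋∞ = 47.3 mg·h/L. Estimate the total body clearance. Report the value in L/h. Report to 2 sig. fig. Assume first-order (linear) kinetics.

12 L/h

CL = Dose / AUC = 565 / 47.3 = 11.95 L/h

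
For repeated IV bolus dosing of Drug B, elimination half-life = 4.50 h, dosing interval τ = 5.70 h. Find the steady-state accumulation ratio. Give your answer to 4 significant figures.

1.711

k = ln2 / t½ = 0.693147 / 4.50 = 0.1540 h⁻¹
e^(−kτ) = e^(−0.1540 × 5.70) = 0.4157
Accumulation ratio R = 1 / (1 − e^(−kτ)) = 1 / (1 − 0.4157) = 1.711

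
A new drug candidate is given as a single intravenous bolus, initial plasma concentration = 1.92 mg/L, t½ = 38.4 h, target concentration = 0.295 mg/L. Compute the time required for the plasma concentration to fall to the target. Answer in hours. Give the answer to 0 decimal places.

104 h

k = ln2 / t½ = 0.693147 / 38.4 = 0.01805 h⁻¹
t = ln(C₀ / C) / k = ln(1.920 / 0.295) / 0.01805
  = ln(6.508) / 0.01805 = 1.873 / 0.01805 = 103.8 h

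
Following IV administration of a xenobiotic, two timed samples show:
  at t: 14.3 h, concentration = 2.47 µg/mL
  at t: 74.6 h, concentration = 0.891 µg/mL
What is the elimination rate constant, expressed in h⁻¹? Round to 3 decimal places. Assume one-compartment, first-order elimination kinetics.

0.017 h⁻¹

k = ln(C₁/C₂) / (t₂ − t₁) = ln(2.47/0.891) / (74.6 − 14.3)
  = 1.020 / 60.30 = 0.01692 h⁻¹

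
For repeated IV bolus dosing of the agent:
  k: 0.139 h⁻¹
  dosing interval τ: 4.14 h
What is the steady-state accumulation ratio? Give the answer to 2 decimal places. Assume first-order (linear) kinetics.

e^(−kτ) = e^(−0.1390 × 4.14) = 0.5624
Accumulation ratio R = 1 / (1 − e^(−kτ)) = 1 / (1 − 0.5624) = 2.285

2.29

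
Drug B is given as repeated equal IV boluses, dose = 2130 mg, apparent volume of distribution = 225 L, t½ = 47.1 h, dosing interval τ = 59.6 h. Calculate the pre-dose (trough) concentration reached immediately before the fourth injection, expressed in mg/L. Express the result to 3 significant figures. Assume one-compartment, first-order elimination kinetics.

6.26 mg/L

C₀ per dose = Dose / Vd = 2130 / 225 = 9.467 mg/L
k = ln2 / t½ = 0.693147 / 47.1 = 0.01472 h⁻¹
Fraction remaining after one interval: r = e^(−kτ) = e^(−0.01472 × 59.6) = 0.4159
Before dose 4, 3 doses have been given (aged 1τ, 2τ, 3τ).
C_trough = C₀ × (r + r² + … + r^3) = C₀ × r(1−r^3)/(1−r)
        = 9.467 × 0.4159 × (1 − 0.07194) / (1 − 0.4159) = 6.256 mg/L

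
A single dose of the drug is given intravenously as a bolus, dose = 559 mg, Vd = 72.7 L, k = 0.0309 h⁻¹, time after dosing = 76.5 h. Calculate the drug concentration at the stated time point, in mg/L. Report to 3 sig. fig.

C₀ = Dose / Vd = 559.0 / 72.7 = 7.689 mg/L
C = C₀ · e^(−k·t) = 7.689 × e^(−0.03090 × 76.5)
  = 7.689 × 0.09406 = 0.7232 mg/L

0.723 mg/L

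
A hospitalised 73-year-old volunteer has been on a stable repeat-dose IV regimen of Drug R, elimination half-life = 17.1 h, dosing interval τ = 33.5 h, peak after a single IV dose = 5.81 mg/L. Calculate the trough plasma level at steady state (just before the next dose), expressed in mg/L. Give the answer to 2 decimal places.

k = ln2 / t½ = 0.693147 / 17.1 = 0.04053 h⁻¹
e^(−kτ) = e^(−0.04053 × 33.5) = 0.2572
Accumulation ratio R = 1 / (1 − e^(−kτ)) = 1 / (1 − 0.2572) = 1.346
Steady-state trough = C₀ × R × e^(−kτ) = 5.81 × 1.346 × 0.2572 = 2.011 mg/L

2.01 mg/L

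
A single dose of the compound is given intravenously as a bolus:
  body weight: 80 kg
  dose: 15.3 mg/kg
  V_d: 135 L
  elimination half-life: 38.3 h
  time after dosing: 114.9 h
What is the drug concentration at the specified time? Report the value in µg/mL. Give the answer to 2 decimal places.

Total dose = 15.3 × 80 = 1224 mg
C₀ = Dose / Vd = 1224 / 135 = 9.067 mg/L
k = ln2 / t½ = 0.693147 / 38.3 = 0.01810 h⁻¹
t / t½ = 114.9 / 38.3 = 3 half-lives
C = C₀ × (1/2)^3 = 9.067 × 0.1250 = 1.133 mg/L
(1.133 mg/L = 1.133 µg/mL)

1.13 µg/mL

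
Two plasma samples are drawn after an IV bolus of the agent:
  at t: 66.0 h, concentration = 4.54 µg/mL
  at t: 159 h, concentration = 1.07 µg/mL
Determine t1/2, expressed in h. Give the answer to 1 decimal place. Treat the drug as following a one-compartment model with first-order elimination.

k = ln(C₁/C₂) / (t₂ − t₁) = ln(4.54/1.07) / (159 − 66.0)
  = 1.445 / 93.00 = 0.01554 h⁻¹
t½ = ln2 / k = 0.693147 / 0.01554 = 44.60 h

44.6 h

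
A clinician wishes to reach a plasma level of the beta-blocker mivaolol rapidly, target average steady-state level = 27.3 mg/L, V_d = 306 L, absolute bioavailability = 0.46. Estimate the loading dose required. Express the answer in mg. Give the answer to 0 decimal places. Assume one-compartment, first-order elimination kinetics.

LD = Css × Vd / F = 27.3 × 306 / 0.46 = 18160 mg

18160 mg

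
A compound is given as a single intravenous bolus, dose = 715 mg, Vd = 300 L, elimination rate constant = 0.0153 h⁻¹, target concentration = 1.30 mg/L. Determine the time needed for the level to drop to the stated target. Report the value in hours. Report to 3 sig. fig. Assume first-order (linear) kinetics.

C₀ = Dose / Vd = 715.0 / 300 = 2.383 mg/L
t = ln(C₀ / C) / k = ln(2.383 / 1.30) / 0.01530
  = ln(1.833) / 0.01530 = 0.6060 / 0.01530 = 39.61 h

39.6 h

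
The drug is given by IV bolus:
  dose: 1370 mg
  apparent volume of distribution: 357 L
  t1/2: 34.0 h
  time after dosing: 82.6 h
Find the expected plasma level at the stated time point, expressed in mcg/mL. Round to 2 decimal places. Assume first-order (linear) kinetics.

C₀ = Dose / Vd = 1370 / 357 = 3.838 mg/L
k = ln2 / t½ = 0.693147 / 34.0 = 0.02039 h⁻¹
C = C₀ · e^(−k·t) = 3.838 × e^(−0.02039 × 82.6)
  = 3.838 × 0.1856 = 0.7123 mg/L
(0.7123 mg/L = 0.7123 mcg/mL)

0.71 mcg/mL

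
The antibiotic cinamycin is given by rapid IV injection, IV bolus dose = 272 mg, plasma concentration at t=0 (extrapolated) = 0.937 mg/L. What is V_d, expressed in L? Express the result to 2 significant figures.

290 L

Vd = Dose / C₀ = 272.0 / 0.937 = 290.3 L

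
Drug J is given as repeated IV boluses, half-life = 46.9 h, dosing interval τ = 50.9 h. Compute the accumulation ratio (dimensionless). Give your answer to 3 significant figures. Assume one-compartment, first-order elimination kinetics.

k = ln2 / t½ = 0.693147 / 46.9 = 0.01478 h⁻¹
e^(−kτ) = e^(−0.01478 × 50.9) = 0.4713
Accumulation ratio R = 1 / (1 − e^(−kτ)) = 1 / (1 − 0.4713) = 1.891

1.89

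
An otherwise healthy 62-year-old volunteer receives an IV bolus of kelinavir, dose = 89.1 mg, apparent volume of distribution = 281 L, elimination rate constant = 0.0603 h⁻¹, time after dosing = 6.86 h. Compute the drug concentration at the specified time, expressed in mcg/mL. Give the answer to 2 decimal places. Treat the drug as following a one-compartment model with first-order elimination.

C₀ = Dose / Vd = 89.10 / 281 = 0.3171 mg/L
C = C₀ · e^(−k·t) = 0.3171 × e^(−0.06030 × 6.86)
  = 0.3171 × 0.6612 = 0.2097 mg/L
(0.2097 mg/L = 0.2097 mcg/mL)

0.21 mcg/mL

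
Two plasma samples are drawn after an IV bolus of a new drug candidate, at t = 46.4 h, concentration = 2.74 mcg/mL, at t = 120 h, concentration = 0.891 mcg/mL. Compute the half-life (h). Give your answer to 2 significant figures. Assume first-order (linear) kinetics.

45 h

k = ln(C₁/C₂) / (t₂ − t₁) = ln(2.74/0.891) / (120 − 46.4)
  = 1.123 / 73.60 = 0.01526 h⁻¹
t½ = ln2 / k = 0.693147 / 0.01526 = 45.42 h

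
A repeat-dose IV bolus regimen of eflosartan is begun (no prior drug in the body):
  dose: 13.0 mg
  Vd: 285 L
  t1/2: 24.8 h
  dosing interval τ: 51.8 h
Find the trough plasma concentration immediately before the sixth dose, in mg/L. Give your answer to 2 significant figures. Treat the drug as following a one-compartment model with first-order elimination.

0.014 mg/L

C₀ per dose = Dose / Vd = 13.0 / 285 = 0.04561 mg/L
k = ln2 / t½ = 0.693147 / 24.8 = 0.02795 h⁻¹
Fraction remaining after one interval: r = e^(−kτ) = e^(−0.02795 × 51.8) = 0.2351
Before dose 6, 5 doses have been given (aged 1τ, 2τ, 3τ, 4τ, 5τ).
C_trough = C₀ × (r + r² + … + r^5) = C₀ × r(1−r^5)/(1−r)
        = 0.04561 × 0.2351 × (1 − 0.0007182) / (1 − 0.2351) = 0.01401 mg/L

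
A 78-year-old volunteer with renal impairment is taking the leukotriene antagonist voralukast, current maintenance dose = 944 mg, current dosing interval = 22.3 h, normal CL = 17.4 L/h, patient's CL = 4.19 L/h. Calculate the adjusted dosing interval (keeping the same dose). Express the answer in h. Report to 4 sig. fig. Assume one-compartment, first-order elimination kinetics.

To keep the same average steady-state level, dosing rate must scale with clearance.
CL ratio = 4.19 / 17.4 = 0.2408
New interval (same dose) = 22.3 / 0.2408 = 92.61 h

92.61 h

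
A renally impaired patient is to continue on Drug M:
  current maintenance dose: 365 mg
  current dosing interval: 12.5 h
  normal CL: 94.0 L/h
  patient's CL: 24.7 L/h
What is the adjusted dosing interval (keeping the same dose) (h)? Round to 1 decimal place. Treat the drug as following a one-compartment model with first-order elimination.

To keep the same average steady-state level, dosing rate must scale with clearance.
CL ratio = 24.7 / 94.0 = 0.2628
New interval (same dose) = 12.5 / 0.2628 = 47.56 h

47.6 h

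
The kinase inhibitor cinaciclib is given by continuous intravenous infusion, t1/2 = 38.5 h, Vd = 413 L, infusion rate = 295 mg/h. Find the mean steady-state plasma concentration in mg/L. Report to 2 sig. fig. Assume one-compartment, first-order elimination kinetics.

40 mg/L

k = ln2 / t½ = 0.693147 / 38.5 = 0.01800 h⁻¹
CL = k × Vd = 0.01800 × 413 = 7.434 L/h
At steady state Css = R₀ / CL = 295 / 7.434 = 39.68 mg/L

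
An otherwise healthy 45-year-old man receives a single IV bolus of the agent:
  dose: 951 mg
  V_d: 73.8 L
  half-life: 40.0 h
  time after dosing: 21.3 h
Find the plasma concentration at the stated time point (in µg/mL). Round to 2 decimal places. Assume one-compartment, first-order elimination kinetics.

8.91 µg/mL

C₀ = Dose / Vd = 951.0 / 73.8 = 12.89 mg/L
k = ln2 / t½ = 0.693147 / 40.0 = 0.01733 h⁻¹
C = C₀ · e^(−k·t) = 12.89 × e^(−0.01733 × 21.3)
  = 12.89 × 0.6913 = 8.911 mg/L
(8.911 mg/L = 8.911 µg/mL)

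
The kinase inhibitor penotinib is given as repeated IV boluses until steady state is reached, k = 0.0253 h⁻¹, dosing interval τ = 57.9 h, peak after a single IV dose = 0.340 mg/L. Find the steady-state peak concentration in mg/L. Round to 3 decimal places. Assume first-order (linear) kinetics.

e^(−kτ) = e^(−0.02530 × 57.9) = 0.2311
Accumulation ratio R = 1 / (1 − e^(−kτ)) = 1 / (1 − 0.2311) = 1.301
Steady-state peak = C₀ × R = 0.340 × 1.301 = 0.4423 mg/L

0.442 mg/L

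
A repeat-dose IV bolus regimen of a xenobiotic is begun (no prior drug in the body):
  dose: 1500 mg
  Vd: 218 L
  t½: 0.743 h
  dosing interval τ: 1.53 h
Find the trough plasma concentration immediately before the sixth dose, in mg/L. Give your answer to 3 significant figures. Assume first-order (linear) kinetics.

C₀ per dose = Dose / Vd = 1500 / 218 = 6.881 mg/L
k = ln2 / t½ = 0.693147 / 0.743 = 0.9329 h⁻¹
Fraction remaining after one interval: r = e^(−kτ) = e^(−0.9329 × 1.53) = 0.2399
Before dose 6, 5 doses have been given (aged 1τ, 2τ, 3τ, 4τ, 5τ).
C_trough = C₀ × (r + r² + … + r^5) = C₀ × r(1−r^5)/(1−r)
        = 6.881 × 0.2399 × (1 − 0.0007946) / (1 − 0.2399) = 2.170 mg/L

2.17 mg/L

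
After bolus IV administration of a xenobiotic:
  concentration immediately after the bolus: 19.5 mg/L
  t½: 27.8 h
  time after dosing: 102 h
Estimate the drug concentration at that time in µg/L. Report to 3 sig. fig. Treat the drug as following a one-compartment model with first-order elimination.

k = ln2 / t½ = 0.693147 / 27.8 = 0.02493 h⁻¹
C = C₀ · e^(−k·t) = 19.50 × e^(−0.02493 × 102)
  = 19.50 × 0.07864 = 1.533 mg/L
Convert: 1.533 mg/L × 1000 = 1533 µg/L

1530 µg/L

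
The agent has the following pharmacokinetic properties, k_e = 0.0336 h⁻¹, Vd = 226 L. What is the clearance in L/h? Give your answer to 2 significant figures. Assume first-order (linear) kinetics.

7.6 L/h

CL = k × Vd = 0.0336 × 226 = 7.594 L/h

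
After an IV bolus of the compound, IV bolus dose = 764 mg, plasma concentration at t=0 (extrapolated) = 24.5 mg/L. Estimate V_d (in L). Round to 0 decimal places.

Vd = Dose / C₀ = 764.0 / 24.5 = 31.18 L

31 L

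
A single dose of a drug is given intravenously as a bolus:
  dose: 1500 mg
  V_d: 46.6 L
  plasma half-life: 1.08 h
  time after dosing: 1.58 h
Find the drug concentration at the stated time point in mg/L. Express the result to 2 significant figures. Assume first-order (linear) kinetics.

C₀ = Dose / Vd = 1500 / 46.6 = 32.19 mg/L
k = ln2 / t½ = 0.693147 / 1.08 = 0.6418 h⁻¹
C = C₀ · e^(−k·t) = 32.19 × e^(−0.6418 × 1.58)
  = 32.19 × 0.3627 = 11.68 mg/L

12 mg/L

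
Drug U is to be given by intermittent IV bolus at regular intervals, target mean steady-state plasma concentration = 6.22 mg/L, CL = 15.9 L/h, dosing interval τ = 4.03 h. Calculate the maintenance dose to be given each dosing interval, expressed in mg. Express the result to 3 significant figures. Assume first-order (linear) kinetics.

At steady state, Dose/τ = Css × CL.
Dose = Css × CL × τ = 6.22 × 15.90 × 4.03 = 398.6 mg

399 mg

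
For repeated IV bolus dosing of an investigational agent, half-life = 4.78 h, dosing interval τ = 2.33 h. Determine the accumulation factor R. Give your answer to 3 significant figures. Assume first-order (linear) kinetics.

3.49

k = ln2 / t½ = 0.693147 / 4.78 = 0.1450 h⁻¹
e^(−kτ) = e^(−0.1450 × 2.33) = 0.7133
Accumulation ratio R = 1 / (1 − e^(−kτ)) = 1 / (1 − 0.7133) = 3.488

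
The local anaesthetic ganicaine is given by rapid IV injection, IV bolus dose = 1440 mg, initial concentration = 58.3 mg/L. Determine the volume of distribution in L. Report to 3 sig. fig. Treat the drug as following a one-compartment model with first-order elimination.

Vd = Dose / C₀ = 1440 / 58.3 = 24.70 L

24.7 L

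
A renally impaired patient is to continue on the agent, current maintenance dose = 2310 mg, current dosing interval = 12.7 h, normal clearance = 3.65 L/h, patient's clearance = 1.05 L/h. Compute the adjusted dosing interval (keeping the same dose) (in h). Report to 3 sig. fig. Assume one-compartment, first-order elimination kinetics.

44.1 h

To keep the same average steady-state level, dosing rate must scale with clearance.
CL ratio = 1.05 / 3.65 = 0.2877
New interval (same dose) = 12.7 / 0.2877 = 44.14 h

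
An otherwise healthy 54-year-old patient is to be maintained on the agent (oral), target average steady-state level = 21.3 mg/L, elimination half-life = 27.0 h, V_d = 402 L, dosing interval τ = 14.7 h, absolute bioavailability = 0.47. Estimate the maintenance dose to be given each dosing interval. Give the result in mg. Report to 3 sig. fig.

k = ln2 / t½ = 0.693147 / 27.0 = 0.02567 h⁻¹
CL = k × Vd = 0.02567 × 402 = 10.32 L/h
At steady state, F × (Dose/τ) = Css × CL.
Dose = Css × CL × τ / F = 21.3 × 10.32 × 14.7 / 0.47 = 6875 mg

6880 mg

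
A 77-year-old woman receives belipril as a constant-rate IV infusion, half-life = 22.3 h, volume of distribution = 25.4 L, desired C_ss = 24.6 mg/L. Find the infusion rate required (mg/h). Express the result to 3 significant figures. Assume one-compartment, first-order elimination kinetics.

19.4 mg/h

k = ln2 / t½ = 0.693147 / 22.3 = 0.03108 h⁻¹
CL = k × Vd = 0.03108 × 25.4 = 0.7894 L/h
At steady state, infusion rate R₀ = Css × CL = 24.6 × 0.7894 = 19.42 mg/h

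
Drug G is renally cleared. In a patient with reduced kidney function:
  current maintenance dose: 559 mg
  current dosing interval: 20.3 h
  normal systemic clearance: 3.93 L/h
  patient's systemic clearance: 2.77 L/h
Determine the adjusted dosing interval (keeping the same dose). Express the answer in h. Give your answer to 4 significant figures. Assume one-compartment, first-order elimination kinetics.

28.80 h

To keep the same average steady-state level, dosing rate must scale with clearance.
CL ratio = 2.77 / 3.93 = 0.7048
New interval (same dose) = 20.3 / 0.7048 = 28.80 h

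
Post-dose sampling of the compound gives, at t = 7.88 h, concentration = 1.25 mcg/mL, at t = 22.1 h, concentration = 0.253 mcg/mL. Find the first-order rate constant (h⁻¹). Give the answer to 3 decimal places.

0.112 h⁻¹

k = ln(C₁/C₂) / (t₂ − t₁) = ln(1.25/0.253) / (22.1 − 7.88)
  = 1.598 / 14.22 = 0.1124 h⁻¹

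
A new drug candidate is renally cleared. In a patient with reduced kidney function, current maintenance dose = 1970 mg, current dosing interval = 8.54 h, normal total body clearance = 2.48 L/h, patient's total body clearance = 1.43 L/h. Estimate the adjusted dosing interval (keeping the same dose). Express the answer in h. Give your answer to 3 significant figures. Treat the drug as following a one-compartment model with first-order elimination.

14.8 h

To keep the same average steady-state level, dosing rate must scale with clearance.
CL ratio = 1.43 / 2.48 = 0.5766
New interval (same dose) = 8.54 / 0.5766 = 14.81 h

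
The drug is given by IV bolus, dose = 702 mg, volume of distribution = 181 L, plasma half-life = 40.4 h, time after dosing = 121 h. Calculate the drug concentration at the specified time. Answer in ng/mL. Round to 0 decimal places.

486 ng/mL

C₀ = Dose / Vd = 702.0 / 181 = 3.878 mg/L
k = ln2 / t½ = 0.693147 / 40.4 = 0.01716 h⁻¹
C = C₀ · e^(−k·t) = 3.878 × e^(−0.01716 × 121)
  = 3.878 × 0.1254 = 0.4863 mg/L
Convert: 0.4863 mg/L × 1000 = 486.3 ng/mL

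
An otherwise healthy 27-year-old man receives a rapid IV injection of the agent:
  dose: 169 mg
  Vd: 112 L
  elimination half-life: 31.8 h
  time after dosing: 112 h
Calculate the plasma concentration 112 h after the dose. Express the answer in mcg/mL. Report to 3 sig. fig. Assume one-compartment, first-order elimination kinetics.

0.131 mcg/mL

C₀ = Dose / Vd = 169.0 / 112 = 1.509 mg/L
k = ln2 / t½ = 0.693147 / 31.8 = 0.02180 h⁻¹
C = C₀ · e^(−k·t) = 1.509 × e^(−0.02180 × 112)
  = 1.509 × 0.08702 = 0.1313 mg/L
(0.1313 mg/L = 0.1313 mcg/mL)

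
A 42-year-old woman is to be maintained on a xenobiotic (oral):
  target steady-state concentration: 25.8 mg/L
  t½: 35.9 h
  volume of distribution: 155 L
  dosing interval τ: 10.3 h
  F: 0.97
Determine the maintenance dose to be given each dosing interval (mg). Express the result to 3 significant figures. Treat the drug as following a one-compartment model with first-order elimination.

820 mg

k = ln2 / t½ = 0.693147 / 35.9 = 0.01931 h⁻¹
CL = k × Vd = 0.01931 × 155 = 2.993 L/h
At steady state, F × (Dose/τ) = Css × CL.
Dose = Css × CL × τ / F = 25.8 × 2.993 × 10.3 / 0.97 = 820.0 mg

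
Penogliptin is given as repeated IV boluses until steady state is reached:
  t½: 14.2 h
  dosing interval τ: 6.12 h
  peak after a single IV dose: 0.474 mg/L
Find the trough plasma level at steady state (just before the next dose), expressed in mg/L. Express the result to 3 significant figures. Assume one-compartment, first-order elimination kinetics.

k = ln2 / t½ = 0.693147 / 14.2 = 0.04881 h⁻¹
e^(−kτ) = e^(−0.04881 × 6.12) = 0.7418
Accumulation ratio R = 1 / (1 − e^(−kτ)) = 1 / (1 − 0.7418) = 3.873
Steady-state trough = C₀ × R × e^(−kτ) = 0.474 × 3.873 × 0.7418 = 1.362 mg/L

1.36 mg/L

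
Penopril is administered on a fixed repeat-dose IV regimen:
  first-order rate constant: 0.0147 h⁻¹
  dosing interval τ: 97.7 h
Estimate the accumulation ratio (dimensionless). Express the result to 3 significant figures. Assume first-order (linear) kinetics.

1.31

e^(−kτ) = e^(−0.01470 × 97.7) = 0.2378
Accumulation ratio R = 1 / (1 − e^(−kτ)) = 1 / (1 − 0.2378) = 1.312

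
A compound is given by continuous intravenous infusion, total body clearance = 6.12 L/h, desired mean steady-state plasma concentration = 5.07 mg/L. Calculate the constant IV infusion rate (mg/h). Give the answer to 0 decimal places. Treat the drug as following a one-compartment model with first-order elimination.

At steady state, infusion rate R₀ = Css × CL = 5.07 × 6.120 = 31.03 mg/h

31 mg/h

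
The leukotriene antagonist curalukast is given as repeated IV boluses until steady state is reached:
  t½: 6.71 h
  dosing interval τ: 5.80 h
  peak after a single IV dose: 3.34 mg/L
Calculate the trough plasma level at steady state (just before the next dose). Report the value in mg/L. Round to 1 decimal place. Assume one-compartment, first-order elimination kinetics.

4.1 mg/L

k = ln2 / t½ = 0.693147 / 6.71 = 0.1033 h⁻¹
e^(−kτ) = e^(−0.1033 × 5.80) = 0.5493
Accumulation ratio R = 1 / (1 − e^(−kτ)) = 1 / (1 − 0.5493) = 2.219
Steady-state trough = C₀ × R × e^(−kτ) = 3.34 × 2.219 × 0.5493 = 4.071 mg/L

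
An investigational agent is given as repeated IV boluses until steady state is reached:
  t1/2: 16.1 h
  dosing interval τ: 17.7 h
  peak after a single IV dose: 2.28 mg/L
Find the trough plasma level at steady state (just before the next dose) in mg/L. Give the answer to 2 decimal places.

2.00 mg/L

k = ln2 / t½ = 0.693147 / 16.1 = 0.04305 h⁻¹
e^(−kτ) = e^(−0.04305 × 17.7) = 0.4667
Accumulation ratio R = 1 / (1 − e^(−kτ)) = 1 / (1 − 0.4667) = 1.875
Steady-state trough = C₀ × R × e^(−kτ) = 2.28 × 1.875 × 0.4667 = 1.995 mg/L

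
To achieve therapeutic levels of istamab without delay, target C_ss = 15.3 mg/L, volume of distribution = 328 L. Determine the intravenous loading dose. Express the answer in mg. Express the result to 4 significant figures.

LD = Css × Vd = 15.3 × 328 = 5018 mg

5018 mg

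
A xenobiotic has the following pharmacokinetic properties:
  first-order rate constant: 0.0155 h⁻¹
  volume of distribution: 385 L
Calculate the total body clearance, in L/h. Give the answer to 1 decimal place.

CL = k × Vd = 0.0155 × 385 = 5.968 L/h

6.0 L/h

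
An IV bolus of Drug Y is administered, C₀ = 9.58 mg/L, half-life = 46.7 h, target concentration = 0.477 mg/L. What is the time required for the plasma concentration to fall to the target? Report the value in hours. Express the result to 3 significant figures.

202 h

k = ln2 / t½ = 0.693147 / 46.7 = 0.01484 h⁻¹
t = ln(C₀ / C) / k = ln(9.580 / 0.477) / 0.01484
  = ln(20.08) / 0.01484 = 3.000 / 0.01484 = 202.2 h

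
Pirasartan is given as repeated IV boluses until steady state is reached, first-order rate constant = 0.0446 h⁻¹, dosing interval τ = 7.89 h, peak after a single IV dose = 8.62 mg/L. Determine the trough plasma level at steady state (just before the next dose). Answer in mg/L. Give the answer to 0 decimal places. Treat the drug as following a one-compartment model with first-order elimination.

20 mg/L

e^(−kτ) = e^(−0.04460 × 7.89) = 0.7034
Accumulation ratio R = 1 / (1 − e^(−kτ)) = 1 / (1 − 0.7034) = 3.372
Steady-state trough = C₀ × R × e^(−kτ) = 8.62 × 3.372 × 0.7034 = 20.45 mg/L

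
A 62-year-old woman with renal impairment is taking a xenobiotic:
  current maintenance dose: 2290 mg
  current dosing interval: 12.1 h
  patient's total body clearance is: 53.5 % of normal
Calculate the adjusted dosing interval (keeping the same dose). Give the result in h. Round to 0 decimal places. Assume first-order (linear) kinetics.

23 h

To keep the same average steady-state level, dosing rate must scale with clearance.
CL ratio = 53.5 / 100 = 0.5350
New interval (same dose) = 12.1 / 0.5350 = 22.62 h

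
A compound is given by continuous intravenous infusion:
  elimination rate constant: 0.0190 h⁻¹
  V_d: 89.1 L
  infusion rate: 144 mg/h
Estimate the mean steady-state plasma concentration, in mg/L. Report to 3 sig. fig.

85.1 mg/L

CL = k × Vd = 0.01900 × 89.1 = 1.693 L/h
At steady state Css = R₀ / CL = 144 / 1.693 = 85.06 mg/L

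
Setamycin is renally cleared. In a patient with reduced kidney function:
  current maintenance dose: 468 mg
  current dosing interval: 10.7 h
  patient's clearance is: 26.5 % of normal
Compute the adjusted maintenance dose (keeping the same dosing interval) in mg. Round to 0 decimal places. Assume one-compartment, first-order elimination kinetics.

124 mg

To keep the same average steady-state level, dosing rate must scale with clearance.
CL ratio = 26.5 / 100 = 0.2650
New dose (same interval) = 468 × 0.2650 = 124.0 mg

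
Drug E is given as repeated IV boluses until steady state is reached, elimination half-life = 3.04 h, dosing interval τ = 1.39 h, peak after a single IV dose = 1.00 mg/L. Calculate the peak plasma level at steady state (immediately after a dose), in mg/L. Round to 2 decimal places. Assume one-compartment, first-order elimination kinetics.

3.68 mg/L

k = ln2 / t½ = 0.693147 / 3.04 = 0.2280 h⁻¹
e^(−kτ) = e^(−0.2280 × 1.39) = 0.7284
Accumulation ratio R = 1 / (1 − e^(−kτ)) = 1 / (1 − 0.7284) = 3.682
Steady-state peak = C₀ × R = 1.00 × 3.682 = 3.682 mg/L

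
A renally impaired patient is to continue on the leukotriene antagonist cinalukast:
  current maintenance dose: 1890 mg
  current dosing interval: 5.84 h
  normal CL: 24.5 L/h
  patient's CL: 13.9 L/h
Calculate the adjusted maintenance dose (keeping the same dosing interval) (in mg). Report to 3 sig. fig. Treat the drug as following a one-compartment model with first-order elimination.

To keep the same average steady-state level, dosing rate must scale with clearance.
CL ratio = 13.9 / 24.5 = 0.5673
New dose (same interval) = 1890 × 0.5673 = 1072 mg

1070 mg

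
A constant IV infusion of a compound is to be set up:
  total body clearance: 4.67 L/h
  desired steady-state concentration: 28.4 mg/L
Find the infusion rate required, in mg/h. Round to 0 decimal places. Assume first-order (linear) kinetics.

133 mg/h

At steady state, infusion rate R₀ = Css × CL = 28.4 × 4.670 = 132.6 mg/h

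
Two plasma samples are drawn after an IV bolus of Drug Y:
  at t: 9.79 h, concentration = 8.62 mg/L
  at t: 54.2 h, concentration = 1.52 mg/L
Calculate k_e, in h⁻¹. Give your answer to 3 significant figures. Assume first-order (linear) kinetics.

0.0391 h⁻¹

k = ln(C₁/C₂) / (t₂ − t₁) = ln(8.62/1.52) / (54.2 − 9.79)
  = 1.735 / 44.41 = 0.03907 h⁻¹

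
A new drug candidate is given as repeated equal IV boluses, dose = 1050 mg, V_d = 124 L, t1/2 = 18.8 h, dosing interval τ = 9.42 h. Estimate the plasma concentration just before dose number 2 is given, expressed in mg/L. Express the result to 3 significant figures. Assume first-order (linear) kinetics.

5.98 mg/L

C₀ per dose = Dose / Vd = 1050 / 124 = 8.468 mg/L
k = ln2 / t½ = 0.693147 / 18.8 = 0.03687 h⁻¹
Fraction remaining after one interval: r = e^(−kτ) = e^(−0.03687 × 9.42) = 0.7066
Before dose 2, 1 dose has been given (aged 1τ).
C_trough = C₀ × r = 8.468 × 0.7066 = 5.983 mg/L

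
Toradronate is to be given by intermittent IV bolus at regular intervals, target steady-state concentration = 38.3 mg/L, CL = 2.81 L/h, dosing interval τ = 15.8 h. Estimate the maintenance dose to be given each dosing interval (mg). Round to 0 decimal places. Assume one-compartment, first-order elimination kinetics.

1700 mg

At steady state, Dose/τ = Css × CL.
Dose = Css × CL × τ = 38.3 × 2.810 × 15.8 = 1700 mg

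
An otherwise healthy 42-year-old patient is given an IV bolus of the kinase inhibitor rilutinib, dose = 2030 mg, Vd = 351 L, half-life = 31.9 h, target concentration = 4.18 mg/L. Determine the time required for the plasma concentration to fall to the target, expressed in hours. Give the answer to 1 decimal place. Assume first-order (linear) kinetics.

14.9 h

C₀ = Dose / Vd = 2030 / 351 = 5.783 mg/L
k = ln2 / t½ = 0.693147 / 31.9 = 0.02173 h⁻¹
t = ln(C₀ / C) / k = ln(5.783 / 4.18) / 0.02173
  = ln(1.383) / 0.02173 = 0.3243 / 0.02173 = 14.92 h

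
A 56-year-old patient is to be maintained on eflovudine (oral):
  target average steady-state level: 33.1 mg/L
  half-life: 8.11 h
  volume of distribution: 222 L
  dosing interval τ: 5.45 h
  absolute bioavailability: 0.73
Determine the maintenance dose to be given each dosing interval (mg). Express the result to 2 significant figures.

4700 mg

k = ln2 / t½ = 0.693147 / 8.11 = 0.08547 h⁻¹
CL = k × Vd = 0.08547 × 222 = 18.97 L/h
At steady state, F × (Dose/τ) = Css × CL.
Dose = Css × CL × τ / F = 33.1 × 18.97 × 5.45 / 0.73 = 4688 mg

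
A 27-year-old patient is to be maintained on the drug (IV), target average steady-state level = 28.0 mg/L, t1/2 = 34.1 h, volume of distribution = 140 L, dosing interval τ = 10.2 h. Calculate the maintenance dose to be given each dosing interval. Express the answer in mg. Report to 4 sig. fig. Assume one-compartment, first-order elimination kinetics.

k = ln2 / t½ = 0.693147 / 34.1 = 0.02033 h⁻¹
CL = k × Vd = 0.02033 × 140 = 2.846 L/h
At steady state, Dose/τ = Css × CL.
Dose = Css × CL × τ = 28.0 × 2.846 × 10.2 = 812.8 mg

812.8 mg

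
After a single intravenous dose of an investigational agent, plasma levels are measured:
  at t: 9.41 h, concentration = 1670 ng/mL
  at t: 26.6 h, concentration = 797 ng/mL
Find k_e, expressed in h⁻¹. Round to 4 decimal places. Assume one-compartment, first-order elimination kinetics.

0.0430 h⁻¹

k = ln(C₁/C₂) / (t₂ − t₁) = ln(1670/797) / (26.6 − 9.41)
  = 0.7397 / 17.19 = 0.04303 h⁻¹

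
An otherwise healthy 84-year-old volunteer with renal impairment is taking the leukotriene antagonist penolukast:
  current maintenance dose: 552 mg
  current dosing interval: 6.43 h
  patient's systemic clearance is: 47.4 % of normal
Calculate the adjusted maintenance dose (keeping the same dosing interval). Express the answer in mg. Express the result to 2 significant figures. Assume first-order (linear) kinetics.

260 mg

To keep the same average steady-state level, dosing rate must scale with clearance.
CL ratio = 47.4 / 100 = 0.4740
New dose (same interval) = 552 × 0.4740 = 261.6 mg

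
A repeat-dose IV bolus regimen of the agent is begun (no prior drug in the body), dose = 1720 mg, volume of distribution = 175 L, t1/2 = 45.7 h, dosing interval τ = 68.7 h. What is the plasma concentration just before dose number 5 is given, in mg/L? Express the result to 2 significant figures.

5.3 mg/L

C₀ per dose = Dose / Vd = 1720 / 175 = 9.829 mg/L
k = ln2 / t½ = 0.693147 / 45.7 = 0.01517 h⁻¹
Fraction remaining after one interval: r = e^(−kτ) = e^(−0.01517 × 68.7) = 0.3527
Before dose 5, 4 doses have been given (aged 1τ, 2τ, 3τ, 4τ).
C_trough = C₀ × (r + r² + … + r^4) = C₀ × r(1−r^4)/(1−r)
        = 9.829 × 0.3527 × (1 − 0.01547) / (1 − 0.3527) = 5.273 mg/L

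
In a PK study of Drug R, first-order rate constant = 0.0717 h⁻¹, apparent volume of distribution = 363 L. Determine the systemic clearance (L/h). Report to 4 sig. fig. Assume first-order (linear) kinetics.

CL = k × Vd = 0.0717 × 363 = 26.03 L/h

26.03 L/h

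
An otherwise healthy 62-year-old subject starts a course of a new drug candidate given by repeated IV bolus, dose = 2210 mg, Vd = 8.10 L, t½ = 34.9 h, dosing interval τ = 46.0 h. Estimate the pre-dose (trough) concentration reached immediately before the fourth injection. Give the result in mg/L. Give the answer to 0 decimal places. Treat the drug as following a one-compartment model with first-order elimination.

171 mg/L

C₀ per dose = Dose / Vd = 2210 / 8.10 = 272.8 mg/L
k = ln2 / t½ = 0.693147 / 34.9 = 0.01986 h⁻¹
Fraction remaining after one interval: r = e^(−kτ) = e^(−0.01986 × 46.0) = 0.4011
Before dose 4, 3 doses have been given (aged 1τ, 2τ, 3τ).
C_trough = C₀ × (r + r² + … + r^3) = C₀ × r(1−r^3)/(1−r)
        = 272.8 × 0.4011 × (1 − 0.06453) / (1 − 0.4011) = 170.9 mg/L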